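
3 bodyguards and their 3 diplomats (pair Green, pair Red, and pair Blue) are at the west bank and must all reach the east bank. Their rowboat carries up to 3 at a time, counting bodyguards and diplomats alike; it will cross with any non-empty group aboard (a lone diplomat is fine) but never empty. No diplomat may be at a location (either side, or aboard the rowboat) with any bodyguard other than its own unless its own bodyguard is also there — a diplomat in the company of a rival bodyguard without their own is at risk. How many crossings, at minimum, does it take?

5

Counting alone: each trip to the east bank takes at most 3 across and each return brings at least 1 back, so after t trips out (and t−1 returns) at most 3t − (t−1) of the 6 are across; that first reaches 6 at t = 3, so at least 5 crossings are needed.
The plan below uses exactly 5 crossings, so it is optimal:
1. bodyguard Green and diplomat Green cross → the east bank.
2. bodyguard Green crosses ← the west bank.
3. bodyguard Blue, bodyguard Green, and bodyguard Red cross → the east bank.
4. diplomat Green crosses ← the west bank.
5. diplomat Blue, diplomat Green, and diplomat Red cross → the east bank.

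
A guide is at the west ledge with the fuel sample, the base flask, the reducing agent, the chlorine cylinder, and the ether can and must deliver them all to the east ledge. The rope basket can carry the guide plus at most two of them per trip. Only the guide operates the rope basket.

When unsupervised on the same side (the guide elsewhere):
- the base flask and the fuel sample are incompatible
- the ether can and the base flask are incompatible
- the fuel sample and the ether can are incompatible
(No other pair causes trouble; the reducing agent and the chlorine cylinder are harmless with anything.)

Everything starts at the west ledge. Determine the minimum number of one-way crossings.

Counting alone: the guide can take at most 2 across per trip to the east ledge, so moving all 5 needs at least 3 loaded trips out, with a return between consecutive ones — at least 5 crossings.
The safety rule pushes this higher. Following every safe sequence of crossings, the most of the 5 that can be at the east ledge as the rope basket arrives there on crossing 5 is 4 — never all 5.
So no plan with fewer than 7 crossings exists, and this one achieves 7:
1. Guide goes to the east ledge with the base flask and the fuel sample.  [the west ledge: the chlorine cylinder, the ether can, the reducing agent | the east ledge: the base flask, the fuel sample]
2. Guide goes back to the west ledge with the fuel sample.  [the west ledge: the chlorine cylinder, the ether can, the fuel sample, the reducing agent | the east ledge: the base flask]
3. Guide goes to the east ledge with the fuel sample and the reducing agent.  [the west ledge: the chlorine cylinder, the ether can | the east ledge: the base flask, the fuel sample, the reducing agent]
4. Guide goes back to the west ledge with the fuel sample.  [the west ledge: the chlorine cylinder, the ether can, the fuel sample | the east ledge: the base flask, the reducing agent]
5. Guide goes to the east ledge with the chlorine cylinder and the fuel sample.  [the west ledge: the ether can | the east ledge: the base flask, the chlorine cylinder, the fuel sample, the reducing agent]
6. Guide goes back to the west ledge with the fuel sample.  [the west ledge: the ether can, the fuel sample | the east ledge: the base flask, the chlorine cylinder, the reducing agent]
7. Guide goes to the east ledge with the ether can and the fuel sample.  [the west ledge: — | the east ledge: the base flask, the chlorine cylinder, the ether can, the fuel sample, the reducing agent]

7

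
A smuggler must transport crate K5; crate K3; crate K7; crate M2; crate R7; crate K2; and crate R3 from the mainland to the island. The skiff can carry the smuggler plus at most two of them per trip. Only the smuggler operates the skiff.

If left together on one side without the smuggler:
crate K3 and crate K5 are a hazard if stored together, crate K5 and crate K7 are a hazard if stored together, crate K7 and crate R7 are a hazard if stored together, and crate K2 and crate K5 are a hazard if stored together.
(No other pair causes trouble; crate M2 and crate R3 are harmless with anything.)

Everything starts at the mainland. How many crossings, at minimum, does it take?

Counting alone: the smuggler can take at most 2 across per trip to the island, so moving all 7 needs at least 4 loaded trips out, with a return between consecutive ones — at least 7 crossings.
The plan below uses exactly 7 crossings, so it is optimal:
1. Smuggler goes to the island with crate K5 and crate K7.
2. Smuggler goes back to the mainland with crate K5.
3. Smuggler goes to the island with crate K2 and crate K3.
4. Smuggler goes back to the mainland alone.
5. Smuggler goes to the island with crate M2 and crate R3.
6. Smuggler goes back to the mainland alone.
7. Smuggler goes to the island with crate K5 and crate R7.

7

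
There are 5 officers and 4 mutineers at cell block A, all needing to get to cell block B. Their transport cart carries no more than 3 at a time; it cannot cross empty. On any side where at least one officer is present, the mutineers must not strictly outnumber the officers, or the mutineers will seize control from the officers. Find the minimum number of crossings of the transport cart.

Counting alone: each trip to cell block B takes at most 3 across and each return brings at least 1 back, so after t trips out (and t−1 returns) at most 3t − (t−1) of the 9 are across; that first reaches 9 at t = 4, so at least 7 crossings are needed.
The plan below uses exactly 7 crossings, so it is optimal:
1. 3 mutineers → cell block B.  (cell block A: 5O 1M; cell block B: 0O 3M)
2. 1 mutineer ← cell block A.  (cell block A: 5O 2M; cell block B: 0O 2M)
3. 3 officers → cell block B.  (cell block A: 2O 2M; cell block B: 3O 2M)
4. 1 officer ← cell block A.  (cell block A: 3O 2M; cell block B: 2O 2M)
5. 2 officers and 1 mutineer → cell block B.  (cell block A: 1O 1M; cell block B: 4O 3M)
6. 1 officer ← cell block A.  (cell block A: 2O 1M; cell block B: 3O 3M)
7. 2 officers and 1 mutineer → cell block B.  (cell block A: 0O 0M; cell block B: 5O 4M)

7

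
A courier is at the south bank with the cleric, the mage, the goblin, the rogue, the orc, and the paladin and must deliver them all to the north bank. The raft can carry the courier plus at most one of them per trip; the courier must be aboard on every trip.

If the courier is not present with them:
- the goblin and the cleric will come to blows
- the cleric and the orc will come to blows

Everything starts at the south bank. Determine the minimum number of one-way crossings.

Counting alone: the courier can take at most 1 across per trip to the north bank, so moving all 6 needs at least 6 loaded trips out, with a return between consecutive ones — at least 11 crossings.
The safety rule pushes this higher. Following every safe sequence of crossings, the most of the 6 that can be at the north bank as the raft arrives there on crossing 11 is 5 — never all 6.
So no plan with fewer than 13 crossings exists, and this one achieves 13:
1. Courier goes to the north bank with the cleric.  [the south bank: the goblin, the mage, the orc, the paladin, the rogue | the north bank: the cleric]
2. Courier goes back to the south bank alone.  [the south bank: the goblin, the mage, the orc, the paladin, the rogue | the north bank: the cleric]
3. Courier goes to the north bank with the mage.  [the south bank: the goblin, the orc, the paladin, the rogue | the north bank: the cleric, the mage]
4. Courier goes back to the south bank alone.  [the south bank: the goblin, the orc, the paladin, the rogue | the north bank: the cleric, the mage]
5. Courier goes to the north bank with the goblin.  [the south bank: the orc, the paladin, the rogue | the north bank: the cleric, the goblin, the mage]
6. Courier goes back to the south bank with the cleric.  [the south bank: the cleric, the orc, the paladin, the rogue | the north bank: the goblin, the mage]
7. Courier goes to the north bank with the orc.  [the south bank: the cleric, the paladin, the rogue | the north bank: the goblin, the mage, the orc]
8. Courier goes back to the south bank alone.  [the south bank: the cleric, the paladin, the rogue | the north bank: the goblin, the mage, the orc]
9. Courier goes to the north bank with the rogue.  [the south bank: the cleric, the paladin | the north bank: the goblin, the mage, the orc, the rogue]
10. Courier goes back to the south bank alone.  [the south bank: the cleric, the paladin | the north bank: the goblin, the mage, the orc, the rogue]
11. Courier goes to the north bank with the paladin.  [the south bank: the cleric | the north bank: the goblin, the mage, the orc, the paladin, the rogue]
12. Courier goes back to the south bank alone.  [the south bank: the cleric | the north bank: the goblin, the mage, the orc, the paladin, the rogue]
13. Courier goes to the north bank with the cleric.  [the south bank: — | the north bank: the cleric, the goblin, the mage, the orc, the paladin, the rogue]

13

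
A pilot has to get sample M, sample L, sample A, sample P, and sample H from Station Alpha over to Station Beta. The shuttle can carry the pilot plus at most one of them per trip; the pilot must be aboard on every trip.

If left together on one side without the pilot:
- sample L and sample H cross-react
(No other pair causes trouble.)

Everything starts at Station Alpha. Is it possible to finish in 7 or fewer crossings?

No

Counting alone: the pilot can take at most 1 across per trip to Station Beta, so moving all 5 needs at least 5 loaded trips out, with a return between consecutive ones — at least 9 crossings.
Since 7 < 9, 7 crossings cannot be enough. (The shortest complete plan in fact takes 9:)
1. Pilot goes to Station Beta with sample L.  [Station Alpha: sample A, sample H, sample M, sample P | Station Beta: sample L]
2. Pilot goes back to Station Alpha alone.  [Station Alpha: sample A, sample H, sample M, sample P | Station Beta: sample L]
3. Pilot goes to Station Beta with sample M.  [Station Alpha: sample A, sample H, sample P | Station Beta: sample L, sample M]
4. Pilot goes back to Station Alpha alone.  [Station Alpha: sample A, sample H, sample P | Station Beta: sample L, sample M]
5. Pilot goes to Station Beta with sample A.  [Station Alpha: sample H, sample P | Station Beta: sample A, sample L, sample M]
6. Pilot goes back to Station Alpha alone.  [Station Alpha: sample H, sample P | Station Beta: sample A, sample L, sample M]
7. Pilot goes to Station Beta with sample P.  [Station Alpha: sample H | Station Beta: sample A, sample L, sample M, sample P]
8. Pilot goes back to Station Alpha alone.  [Station Alpha: sample H | Station Beta: sample A, sample L, sample M, sample P]
9. Pilot goes to Station Beta with sample H.  [Station Alpha: — | Station Beta: sample A, sample H, sample L, sample M, sample P]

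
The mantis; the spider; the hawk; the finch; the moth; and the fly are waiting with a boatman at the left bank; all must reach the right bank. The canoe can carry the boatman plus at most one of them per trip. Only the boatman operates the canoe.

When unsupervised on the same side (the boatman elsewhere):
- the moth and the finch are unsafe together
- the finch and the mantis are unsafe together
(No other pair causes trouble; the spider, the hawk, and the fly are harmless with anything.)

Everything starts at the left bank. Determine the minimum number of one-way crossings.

Counting alone: the boatman can take at most 1 across per trip to the right bank, so moving all 6 needs at least 6 loaded trips out, with a return between consecutive ones — at least 11 crossings.
The safety rule pushes this higher. Following every safe sequence of crossings, the most of the 6 that can be at the right bank as the canoe arrives there on crossing 11 is 5 — never all 6.
So no plan with fewer than 13 crossings exists, and this one achieves 13:
1. Boatman goes to the right bank with the finch.
2. Boatman goes back to the left bank alone.
3. Boatman goes to the right bank with the mantis.
4. Boatman goes back to the left bank with the finch.
5. Boatman goes to the right bank with the moth.
6. Boatman goes back to the left bank alone.
7. Boatman goes to the right bank with the spider.
8. Boatman goes back to the left bank alone.
9. Boatman goes to the right bank with the hawk.
10. Boatman goes back to the left bank alone.
11. Boatman goes to the right bank with the fly.
12. Boatman goes back to the left bank alone.
13. Boatman goes to the right bank with the finch.

13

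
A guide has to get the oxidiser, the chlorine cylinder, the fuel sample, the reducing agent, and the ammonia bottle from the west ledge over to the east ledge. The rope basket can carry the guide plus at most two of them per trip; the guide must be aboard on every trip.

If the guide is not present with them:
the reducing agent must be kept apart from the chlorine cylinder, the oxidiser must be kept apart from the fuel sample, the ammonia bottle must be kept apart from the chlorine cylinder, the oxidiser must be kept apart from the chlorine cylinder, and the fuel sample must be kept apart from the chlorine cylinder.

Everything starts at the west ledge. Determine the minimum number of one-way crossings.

7

Counting alone: the guide can take at most 2 across per trip to the east ledge, so moving all 5 needs at least 3 loaded trips out, with a return between consecutive ones — at least 5 crossings.
The safety rule pushes this higher. Following every safe sequence of crossings, the most of the 5 that can be at the east ledge as the rope basket arrives there on crossing 5 is 4 — never all 5.
So no plan with fewer than 7 crossings exists, and this one achieves 7:
1. Guide goes to the east ledge with the chlorine cylinder and the oxidiser.  [the west ledge: the ammonia bottle, the fuel sample, the reducing agent | the east ledge: the chlorine cylinder, the oxidiser]
2. Guide goes back to the west ledge with the oxidiser.  [the west ledge: the ammonia bottle, the fuel sample, the oxidiser, the reducing agent | the east ledge: the chlorine cylinder]
3. Guide goes to the east ledge with the oxidiser and the reducing agent.  [the west ledge: the ammonia bottle, the fuel sample | the east ledge: the chlorine cylinder, the oxidiser, the reducing agent]
4. Guide goes back to the west ledge with the chlorine cylinder.  [the west ledge: the ammonia bottle, the chlorine cylinder, the fuel sample | the east ledge: the oxidiser, the reducing agent]
5. Guide goes to the east ledge with the ammonia bottle and the chlorine cylinder.  [the west ledge: the fuel sample | the east ledge: the ammonia bottle, the chlorine cylinder, the oxidiser, the reducing agent]
6. Guide goes back to the west ledge with the chlorine cylinder.  [the west ledge: the chlorine cylinder, the fuel sample | the east ledge: the ammonia bottle, the oxidiser, the reducing agent]
7. Guide goes to the east ledge with the chlorine cylinder and the fuel sample.  [the west ledge: — | the east ledge: the ammonia bottle, the chlorine cylinder, the fuel sample, the oxidiser, the reducing agent]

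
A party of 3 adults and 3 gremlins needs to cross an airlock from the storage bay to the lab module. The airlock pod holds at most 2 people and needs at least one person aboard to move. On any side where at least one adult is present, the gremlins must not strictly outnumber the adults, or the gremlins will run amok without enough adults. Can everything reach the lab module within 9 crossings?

No

Counting alone: each trip to the lab module takes at most 2 across and each return brings at least 1 back, so after t trips out (and t−1 returns) at most 2t − (t−1) of the 6 are across; that first reaches 6 at t = 5, so at least 9 crossings are needed.
The safety rule pushes this higher. Following every safe sequence of crossings, the most of the 6 that can be at the lab module as the airlock pod arrives there on crossing 9 is 5 — never all 6.
So the move cannot be finished within 9 crossings. (The shortest complete plan takes 11:)
1. 2 gremlins → the lab module.  (the storage bay: 3A 1G; the lab module: 0A 2G)
2. 1 gremlin ← the storage bay.  (the storage bay: 3A 2G; the lab module: 0A 1G)
3. 2 gremlins → the lab module.  (the storage bay: 3A 0G; the lab module: 0A 3G)
4. 1 gremlin ← the storage bay.  (the storage bay: 3A 1G; the lab module: 0A 2G)
5. 2 adults → the lab module.  (the storage bay: 1A 1G; the lab module: 2A 2G)
6. 1 adult and 1 gremlin ← the storage bay.  (the storage bay: 2A 2G; the lab module: 1A 1G)
7. 2 adults → the lab module.  (the storage bay: 0A 2G; the lab module: 3A 1G)
8. 1 gremlin ← the storage bay.  (the storage bay: 0A 3G; the lab module: 3A 0G)
9. 2 gremlins → the lab module.  (the storage bay: 0A 1G; the lab module: 3A 2G)
10. 1 gremlin ← the storage bay.  (the storage bay: 0A 2G; the lab module: 3A 1G)
11. 2 gremlins → the lab module.  (the storage bay: 0A 0G; the lab module: 3A 3G)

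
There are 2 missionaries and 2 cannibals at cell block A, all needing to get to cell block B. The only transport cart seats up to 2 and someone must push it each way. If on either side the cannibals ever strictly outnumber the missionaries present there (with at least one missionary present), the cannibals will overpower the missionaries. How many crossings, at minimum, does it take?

5

Counting alone: each trip to cell block B takes at most 2 across and each return brings at least 1 back, so after t trips out (and t−1 returns) at most 2t − (t−1) of the 4 are across; that first reaches 4 at t = 3, so at least 5 crossings are needed.
The plan below uses exactly 5 crossings, so it is optimal:
1. 2 cannibals → cell block B.  (cell block A: 2M 0C; cell block B: 0M 2C)
2. 1 cannibal ← cell block A.  (cell block A: 2M 1C; cell block B: 0M 1C)
3. 2 missionaries → cell block B.  (cell block A: 0M 1C; cell block B: 2M 1C)
4. 1 cannibal ← cell block A.  (cell block A: 0M 2C; cell block B: 2M 0C)
5. 2 cannibals → cell block B.  (cell block A: 0M 0C; cell block B: 2M 2C)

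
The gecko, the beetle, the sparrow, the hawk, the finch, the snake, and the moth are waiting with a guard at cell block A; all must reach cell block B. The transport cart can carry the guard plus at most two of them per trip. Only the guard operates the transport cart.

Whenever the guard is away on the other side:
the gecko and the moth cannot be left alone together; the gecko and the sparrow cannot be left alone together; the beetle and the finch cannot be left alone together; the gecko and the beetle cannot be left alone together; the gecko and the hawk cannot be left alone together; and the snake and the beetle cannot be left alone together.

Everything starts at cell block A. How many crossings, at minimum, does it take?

9

Counting alone: the guard can take at most 2 across per trip to cell block B, so moving all 7 needs at least 4 loaded trips out, with a return between consecutive ones — at least 7 crossings.
The safety rule pushes this higher. Following every safe sequence of crossings, the most of the 7 that can be at cell block B as the transport cart arrives there on crossing 7 is 6 — never all 7.
So no plan with fewer than 9 crossings exists, and this one achieves 9:
1. Guard goes to cell block B with the beetle and the gecko.  [cell block A: the finch, the hawk, the moth, the snake, the sparrow | cell block B: the beetle, the gecko]
2. Guard goes back to cell block A with the gecko.  [cell block A: the finch, the gecko, the hawk, the moth, the snake, the sparrow | cell block B: the beetle]
3. Guard goes to cell block B with the gecko and the sparrow.  [cell block A: the finch, the hawk, the moth, the snake | cell block B: the beetle, the gecko, the sparrow]
4. Guard goes back to cell block A with the gecko.  [cell block A: the finch, the gecko, the hawk, the moth, the snake | cell block B: the beetle, the sparrow]
5. Guard goes to cell block B with the hawk and the moth.  [cell block A: the finch, the gecko, the snake | cell block B: the beetle, the hawk, the moth, the sparrow]
6. Guard goes back to cell block A alone.  [cell block A: the finch, the gecko, the snake | cell block B: the beetle, the hawk, the moth, the sparrow]
7. Guard goes to cell block B with the finch and the snake.  [cell block A: the gecko | cell block B: the beetle, the finch, the hawk, the moth, the snake, the sparrow]
8. Guard goes back to cell block A with the beetle.  [cell block A: the beetle, the gecko | cell block B: the finch, the hawk, the moth, the snake, the sparrow]
9. Guard goes to cell block B with the beetle and the gecko.  [cell block A: — | cell block B: the beetle, the finch, the gecko, the hawk, the moth, the snake, the sparrow]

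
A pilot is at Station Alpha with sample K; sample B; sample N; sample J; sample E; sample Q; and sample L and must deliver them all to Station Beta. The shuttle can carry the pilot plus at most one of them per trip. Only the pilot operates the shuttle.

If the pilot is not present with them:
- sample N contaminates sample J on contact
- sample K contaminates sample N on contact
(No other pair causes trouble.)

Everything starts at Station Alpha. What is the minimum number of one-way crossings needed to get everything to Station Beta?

Counting alone: the pilot can take at most 1 across per trip to Station Beta, so moving all 7 needs at least 7 loaded trips out, with a return between consecutive ones — at least 13 crossings.
The safety rule pushes this higher. Following every safe sequence of crossings, the most of the 7 that can be at Station Beta as the shuttle arrives there on crossing 13 is 6 — never all 7.
So no plan with fewer than 15 crossings exists, and this one achieves 15:
1. Pilot goes to Station Beta with sample N.
2. Pilot goes back to Station Alpha alone.
3. Pilot goes to Station Beta with sample K.
4. Pilot goes back to Station Alpha with sample N.
5. Pilot goes to Station Beta with sample J.
6. Pilot goes back to Station Alpha alone.
7. Pilot goes to Station Beta with sample B.
8. Pilot goes back to Station Alpha alone.
9. Pilot goes to Station Beta with sample E.
10. Pilot goes back to Station Alpha alone.
11. Pilot goes to Station Beta with sample Q.
12. Pilot goes back to Station Alpha alone.
13. Pilot goes to Station Beta with sample L.
14. Pilot goes back to Station Alpha alone.
15. Pilot goes to Station Beta with sample N.

15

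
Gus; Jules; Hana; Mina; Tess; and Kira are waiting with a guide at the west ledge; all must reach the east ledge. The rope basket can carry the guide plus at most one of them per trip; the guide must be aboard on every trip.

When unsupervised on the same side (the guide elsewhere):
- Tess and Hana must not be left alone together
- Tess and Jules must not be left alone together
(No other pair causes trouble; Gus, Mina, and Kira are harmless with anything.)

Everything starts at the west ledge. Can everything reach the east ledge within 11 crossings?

No

Counting alone: the guide can take at most 1 across per trip to the east ledge, so moving all 6 needs at least 6 loaded trips out, with a return between consecutive ones — at least 11 crossings.
The safety rule pushes this higher. Following every safe sequence of crossings, the most of the 6 that can be at the east ledge as the rope basket arrives there on crossing 11 is 5 — never all 6.
So the move cannot be finished within 11 crossings. (The shortest complete plan takes 13:)
1. Guide goes to the east ledge with Tess.  [the west ledge: Gus, Hana, Jules, Kira, Mina | the east ledge: Tess]
2. Guide goes back to the west ledge alone.  [the west ledge: Gus, Hana, Jules, Kira, Mina | the east ledge: Tess]
3. Guide goes to the east ledge with Gus.  [the west ledge: Hana, Jules, Kira, Mina | the east ledge: Gus, Tess]
4. Guide goes back to the west ledge alone.  [the west ledge: Hana, Jules, Kira, Mina | the east ledge: Gus, Tess]
5. Guide goes to the east ledge with Jules.  [the west ledge: Hana, Kira, Mina | the east ledge: Gus, Jules, Tess]
6. Guide goes back to the west ledge with Tess.  [the west ledge: Hana, Kira, Mina, Tess | the east ledge: Gus, Jules]
7. Guide goes to the east ledge with Hana.  [the west ledge: Kira, Mina, Tess | the east ledge: Gus, Hana, Jules]
8. Guide goes back to the west ledge alone.  [the west ledge: Kira, Mina, Tess | the east ledge: Gus, Hana, Jules]
9. Guide goes to the east ledge with Mina.  [the west ledge: Kira, Tess | the east ledge: Gus, Hana, Jules, Mina]
10. Guide goes back to the west ledge alone.  [the west ledge: Kira, Tess | the east ledge: Gus, Hana, Jules, Mina]
11. Guide goes to the east ledge with Kira.  [the west ledge: Tess | the east ledge: Gus, Hana, Jules, Kira, Mina]
12. Guide goes back to the west ledge alone.  [the west ledge: Tess | the east ledge: Gus, Hana, Jules, Kira, Mina]
13. Guide goes to the east ledge with Tess.  [the west ledge: — | the east ledge: Gus, Hana, Jules, Kira, Mina, Tess]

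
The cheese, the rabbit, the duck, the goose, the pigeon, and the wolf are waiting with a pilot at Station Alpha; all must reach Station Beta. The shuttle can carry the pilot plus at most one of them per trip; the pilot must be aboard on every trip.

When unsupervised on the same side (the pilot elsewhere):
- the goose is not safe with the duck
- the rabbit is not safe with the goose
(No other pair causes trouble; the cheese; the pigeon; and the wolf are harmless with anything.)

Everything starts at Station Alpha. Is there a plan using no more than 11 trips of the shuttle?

Counting alone: the pilot can take at most 1 across per trip to Station Beta, so moving all 6 needs at least 6 loaded trips out, with a return between consecutive ones — at least 11 crossings.
The safety rule pushes this higher. Following every safe sequence of crossings, the most of the 6 that can be at Station Beta as the shuttle arrives there on crossing 11 is 5 — never all 6.
So the move cannot be finished within 11 crossings. (The shortest complete plan takes 13:)
1. Pilot goes to Station Beta with the goose.
2. Pilot goes back to Station Alpha alone.
3. Pilot goes to Station Beta with the cheese.
4. Pilot goes back to Station Alpha alone.
5. Pilot goes to Station Beta with the rabbit.
6. Pilot goes back to Station Alpha with the goose.
7. Pilot goes to Station Beta with the duck.
8. Pilot goes back to Station Alpha alone.
9. Pilot goes to Station Beta with the pigeon.
10. Pilot goes back to Station Alpha alone.
11. Pilot goes to Station Beta with the wolf.
12. Pilot goes back to Station Alpha alone.
13. Pilot goes to Station Beta with the goose.

No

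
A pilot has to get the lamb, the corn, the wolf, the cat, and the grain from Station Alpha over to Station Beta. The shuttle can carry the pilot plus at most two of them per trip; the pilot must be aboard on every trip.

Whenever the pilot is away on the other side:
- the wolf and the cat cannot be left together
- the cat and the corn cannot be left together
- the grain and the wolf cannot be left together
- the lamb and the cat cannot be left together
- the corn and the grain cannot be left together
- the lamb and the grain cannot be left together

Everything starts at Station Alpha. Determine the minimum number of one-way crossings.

7

Counting alone: the pilot can take at most 2 across per trip to Station Beta, so moving all 5 needs at least 3 loaded trips out, with a return between consecutive ones — at least 5 crossings.
The safety rule pushes this higher. Following every safe sequence of crossings, the most of the 5 that can be at Station Beta as the shuttle arrives there on crossing 5 is 4 — never all 5.
So no plan with fewer than 7 crossings exists, and this one achieves 7:
1. Pilot goes to Station Beta with the cat and the grain.  [Station Alpha: the corn, the lamb, the wolf | Station Beta: the cat, the grain]
2. Pilot goes back to Station Alpha alone.  [Station Alpha: the corn, the lamb, the wolf | Station Beta: the cat, the grain]
3. Pilot goes to Station Beta with the lamb.  [Station Alpha: the corn, the wolf | Station Beta: the cat, the grain, the lamb]
4. Pilot goes back to Station Alpha with the cat and the grain.  [Station Alpha: the cat, the corn, the grain, the wolf | Station Beta: the lamb]
5. Pilot goes to Station Beta with the corn and the wolf.  [Station Alpha: the cat, the grain | Station Beta: the corn, the lamb, the wolf]
6. Pilot goes back to Station Alpha alone.  [Station Alpha: the cat, the grain | Station Beta: the corn, the lamb, the wolf]
7. Pilot goes to Station Beta with the cat and the grain.  [Station Alpha: — | Station Beta: the cat, the corn, the grain, the lamb, the wolf]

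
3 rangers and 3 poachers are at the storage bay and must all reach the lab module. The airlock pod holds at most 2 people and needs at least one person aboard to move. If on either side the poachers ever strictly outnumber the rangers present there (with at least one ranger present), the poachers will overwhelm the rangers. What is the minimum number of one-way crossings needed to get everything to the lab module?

11

Counting alone: each trip to the lab module takes at most 2 across and each return brings at least 1 back, so after t trips out (and t−1 returns) at most 2t − (t−1) of the 6 are across; that first reaches 6 at t = 5, so at least 9 crossings are needed.
The safety rule pushes this higher. Following every safe sequence of crossings, the most of the 6 that can be at the lab module as the airlock pod arrives there on crossing 9 is 5 — never all 6.
So no plan with fewer than 11 crossings exists, and this one achieves 11:
1. 2 poachers → the lab module.  (the storage bay: 3R 1P; the lab module: 0R 2P)
2. 1 poacher ← the storage bay.  (the storage bay: 3R 2P; the lab module: 0R 1P)
3. 2 poachers → the lab module.  (the storage bay: 3R 0P; the lab module: 0R 3P)
4. 1 poacher ← the storage bay.  (the storage bay: 3R 1P; the lab module: 0R 2P)
5. 2 rangers → the lab module.  (the storage bay: 1R 1P; the lab module: 2R 2P)
6. 1 ranger and 1 poacher ← the storage bay.  (the storage bay: 2R 2P; the lab module: 1R 1P)
7. 2 rangers → the lab module.  (the storage bay: 0R 2P; the lab module: 3R 1P)
8. 1 poacher ← the storage bay.  (the storage bay: 0R 3P; the lab module: 3R 0P)
9. 2 poachers → the lab module.  (the storage bay: 0R 1P; the lab module: 3R 2P)
10. 1 poacher ← the storage bay.  (the storage bay: 0R 2P; the lab module: 3R 1P)
11. 2 poachers → the lab module.  (the storage bay: 0R 0P; the lab module: 3R 3P)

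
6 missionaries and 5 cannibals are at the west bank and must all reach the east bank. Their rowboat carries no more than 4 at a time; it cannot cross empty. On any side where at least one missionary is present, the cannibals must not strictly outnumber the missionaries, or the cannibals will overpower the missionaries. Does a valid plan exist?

1. 2 cannibals → the east bank.  (the west bank: 6M 3C; the east bank: 0M 2C)
2. 1 cannibal ← the west bank.  (the west bank: 6M 4C; the east bank: 0M 1C)
3. 4 cannibals → the east bank.  (the west bank: 6M 0C; the east bank: 0M 5C)
4. 1 cannibal ← the west bank.  (the west bank: 6M 1C; the east bank: 0M 4C)
5. 4 missionaries → the east bank.  (the west bank: 2M 1C; the east bank: 4M 4C)
6. 1 cannibal ← the west bank.  (the west bank: 2M 2C; the east bank: 4M 3C)
7. 2 missionaries and 2 cannibals → the east bank.  (the west bank: 0M 0C; the east bank: 6M 5C)

Yes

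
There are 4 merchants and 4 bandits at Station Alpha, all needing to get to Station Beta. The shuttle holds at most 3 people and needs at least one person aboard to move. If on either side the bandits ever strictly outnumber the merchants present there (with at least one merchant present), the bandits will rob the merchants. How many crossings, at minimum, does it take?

Counting alone: each trip to Station Beta takes at most 3 across and each return brings at least 1 back, so after t trips out (and t−1 returns) at most 3t − (t−1) of the 8 are across; that first reaches 8 at t = 4, so at least 7 crossings are needed.
The safety rule pushes this higher. Following every safe sequence of crossings, the most of the 8 that can be at Station Beta as the shuttle arrives there on crossing 7 is 7 — never all 8.
So no plan with fewer than 9 crossings exists, and this one achieves 9:
1. 2 bandits → Station Beta.  (Station Alpha: 4M 2B; Station Beta: 0M 2B)
2. 1 bandit ← Station Alpha.  (Station Alpha: 4M 3B; Station Beta: 0M 1B)
3. 3 bandits → Station Beta.  (Station Alpha: 4M 0B; Station Beta: 0M 4B)
4. 1 bandit ← Station Alpha.  (Station Alpha: 4M 1B; Station Beta: 0M 3B)
5. 3 merchants → Station Beta.  (Station Alpha: 1M 1B; Station Beta: 3M 3B)
6. 1 merchant and 1 bandit ← Station Alpha.  (Station Alpha: 2M 2B; Station Beta: 2M 2B)
7. 2 merchants → Station Beta.  (Station Alpha: 0M 2B; Station Beta: 4M 2B)
8. 1 bandit ← Station Alpha.  (Station Alpha: 0M 3B; Station Beta: 4M 1B)
9. 3 bandits → Station Beta.  (Station Alpha: 0M 0B; Station Beta: 4M 4B)

9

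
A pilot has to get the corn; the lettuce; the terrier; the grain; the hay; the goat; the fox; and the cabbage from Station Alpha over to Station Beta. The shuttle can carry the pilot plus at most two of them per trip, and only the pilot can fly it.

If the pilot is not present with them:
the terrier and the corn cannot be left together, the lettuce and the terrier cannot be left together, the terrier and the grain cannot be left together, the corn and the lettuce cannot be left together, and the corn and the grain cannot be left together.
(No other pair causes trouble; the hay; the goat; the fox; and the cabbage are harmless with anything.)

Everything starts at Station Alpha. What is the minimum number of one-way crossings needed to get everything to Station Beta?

Counting alone: the pilot can take at most 2 across per trip to Station Beta, so moving all 8 needs at least 4 loaded trips out, with a return between consecutive ones — at least 7 crossings.
The safety rule pushes this higher. Following every safe sequence of crossings, the most of the 8 that can be at Station Beta as the shuttle arrives there on crossings 7, 9, 11 is 5, 6, 7 respectively — never all 8.
So no plan with fewer than 13 crossings exists, and this one achieves 13:
1. Pilot goes to Station Beta with the corn and the terrier.
2. Pilot goes back to Station Alpha with the corn.
3. Pilot goes to Station Beta with the corn and the hay.
4. Pilot goes back to Station Alpha with the corn.
5. Pilot goes to Station Beta with the corn and the goat.
6. Pilot goes back to Station Alpha with the corn.
7. Pilot goes to Station Beta with the corn and the fox.
8. Pilot goes back to Station Alpha with the corn.
9. Pilot goes to Station Beta with the cabbage and the corn.
10. Pilot goes back to Station Alpha with the corn.
11. Pilot goes to Station Beta with the grain and the lettuce.
12. Pilot goes back to Station Alpha with the terrier.
13. Pilot goes to Station Beta with the corn and the terrier.

13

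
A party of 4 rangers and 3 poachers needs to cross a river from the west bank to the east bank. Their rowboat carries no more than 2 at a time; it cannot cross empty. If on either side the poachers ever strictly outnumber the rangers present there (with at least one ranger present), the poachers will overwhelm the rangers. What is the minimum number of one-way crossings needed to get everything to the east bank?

11

Counting alone: each trip to the east bank takes at most 2 across and each return brings at least 1 back, so after t trips out (and t−1 returns) at most 2t − (t−1) of the 7 are across; that first reaches 7 at t = 6, so at least 11 crossings are needed.
The plan below uses exactly 11 crossings, so it is optimal:
1. 2 poachers → the east bank.  (the west bank: 4R 1P; the east bank: 0R 2P)
2. 1 poacher ← the west bank.  (the west bank: 4R 2P; the east bank: 0R 1P)
3. 2 poachers → the east bank.  (the west bank: 4R 0P; the east bank: 0R 3P)
4. 1 poacher ← the west bank.  (the west bank: 4R 1P; the east bank: 0R 2P)
5. 2 rangers → the east bank.  (the west bank: 2R 1P; the east bank: 2R 2P)
6. 1 poacher ← the west bank.  (the west bank: 2R 2P; the east bank: 2R 1P)
7. 1 ranger and 1 poacher → the east bank.  (the west bank: 1R 1P; the east bank: 3R 2P)
8. 1 ranger ← the west bank.  (the west bank: 2R 1P; the east bank: 2R 2P)
9. 1 ranger and 1 poacher → the east bank.  (the west bank: 1R 0P; the east bank: 3R 3P)
10. 1 poacher ← the west bank.  (the west bank: 1R 1P; the east bank: 3R 2P)
11. 1 ranger and 1 poacher → the east bank.  (the west bank: 0R 0P; the east bank: 4R 3P)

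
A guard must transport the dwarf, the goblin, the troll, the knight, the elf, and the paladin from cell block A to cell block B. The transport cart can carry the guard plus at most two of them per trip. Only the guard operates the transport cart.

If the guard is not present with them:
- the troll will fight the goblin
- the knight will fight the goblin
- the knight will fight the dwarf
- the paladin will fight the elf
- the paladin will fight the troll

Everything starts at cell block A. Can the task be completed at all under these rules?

Whatever the first load, the items left behind include a forbidden pair without the guard. No opening move is safe, so no plan exists.

No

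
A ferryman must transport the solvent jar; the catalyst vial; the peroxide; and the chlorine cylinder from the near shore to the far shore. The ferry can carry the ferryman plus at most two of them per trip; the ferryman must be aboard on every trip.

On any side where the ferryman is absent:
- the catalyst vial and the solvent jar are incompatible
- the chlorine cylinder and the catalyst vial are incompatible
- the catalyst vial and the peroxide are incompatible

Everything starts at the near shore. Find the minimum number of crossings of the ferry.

Counting alone: the ferryman can take at most 2 across per trip to the far shore, so moving all 4 needs at least 2 loaded trips out, with a return between consecutive ones — at least 3 crossings.
The safety rule pushes this higher. Following every safe sequence of crossings, the most of the 4 that can be at the far shore as the ferry arrives there on crossing 3 is 3 — never all 4.
So no plan with fewer than 5 crossings exists, and this one achieves 5:
1. Ferryman goes to the far shore with the catalyst vial.
2. Ferryman goes back to the near shore alone.
3. Ferryman goes to the far shore with the peroxide and the solvent jar.
4. Ferryman goes back to the near shore with the catalyst vial.
5. Ferryman goes to the far shore with the catalyst vial and the chlorine cylinder.

5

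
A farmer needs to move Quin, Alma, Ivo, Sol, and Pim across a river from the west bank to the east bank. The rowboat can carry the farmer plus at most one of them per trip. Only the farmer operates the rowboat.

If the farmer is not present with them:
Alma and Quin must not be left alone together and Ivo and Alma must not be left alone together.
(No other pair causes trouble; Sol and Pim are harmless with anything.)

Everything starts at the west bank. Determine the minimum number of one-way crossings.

11

Counting alone: the farmer can take at most 1 across per trip to the east bank, so moving all 5 needs at least 5 loaded trips out, with a return between consecutive ones — at least 9 crossings.
The safety rule pushes this higher. Following every safe sequence of crossings, the most of the 5 that can be at the east bank as the rowboat arrives there on crossing 9 is 4 — never all 5.
So no plan with fewer than 11 crossings exists, and this one achieves 11:
1. Farmer goes to the east bank with Alma.  [the west bank: Ivo, Pim, Quin, Sol | the east bank: Alma]
2. Farmer goes back to the west bank alone.  [the west bank: Ivo, Pim, Quin, Sol | the east bank: Alma]
3. Farmer goes to the east bank with Quin.  [the west bank: Ivo, Pim, Sol | the east bank: Alma, Quin]
4. Farmer goes back to the west bank with Alma.  [the west bank: Alma, Ivo, Pim, Sol | the east bank: Quin]
5. Farmer goes to the east bank with Ivo.  [the west bank: Alma, Pim, Sol | the east bank: Ivo, Quin]
6. Farmer goes back to the west bank alone.  [the west bank: Alma, Pim, Sol | the east bank: Ivo, Quin]
7. Farmer goes to the east bank with Sol.  [the west bank: Alma, Pim | the east bank: Ivo, Quin, Sol]
8. Farmer goes back to the west bank alone.  [the west bank: Alma, Pim | the east bank: Ivo, Quin, Sol]
9. Farmer goes to the east bank with Pim.  [the west bank: Alma | the east bank: Ivo, Pim, Quin, Sol]
10. Farmer goes back to the west bank alone.  [the west bank: Alma | the east bank: Ivo, Pim, Quin, Sol]
11. Farmer goes to the east bank with Alma.  [the west bank: — | the east bank: Alma, Ivo, Pim, Quin, Sol]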